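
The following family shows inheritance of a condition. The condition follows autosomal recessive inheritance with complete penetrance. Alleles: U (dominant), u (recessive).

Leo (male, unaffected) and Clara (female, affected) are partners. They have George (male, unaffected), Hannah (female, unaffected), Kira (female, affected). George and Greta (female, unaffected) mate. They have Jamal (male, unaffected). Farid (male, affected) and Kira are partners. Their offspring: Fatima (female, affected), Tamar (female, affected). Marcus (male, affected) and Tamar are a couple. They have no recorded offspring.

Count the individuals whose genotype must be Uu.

3

Obligate heterozygotes: Leo is unaffected so carries U and passed u to Kira (uu), so Leo is Uu; George is unaffected so carries U and received u from Clara (uu), so George is Uu; Hannah is unaffected so carries U and received u from Clara (uu), so Hannah is Uu.
Every other individual is either homozygous by phenotype or has at least one consistent homozygous assignment, so the count is 3.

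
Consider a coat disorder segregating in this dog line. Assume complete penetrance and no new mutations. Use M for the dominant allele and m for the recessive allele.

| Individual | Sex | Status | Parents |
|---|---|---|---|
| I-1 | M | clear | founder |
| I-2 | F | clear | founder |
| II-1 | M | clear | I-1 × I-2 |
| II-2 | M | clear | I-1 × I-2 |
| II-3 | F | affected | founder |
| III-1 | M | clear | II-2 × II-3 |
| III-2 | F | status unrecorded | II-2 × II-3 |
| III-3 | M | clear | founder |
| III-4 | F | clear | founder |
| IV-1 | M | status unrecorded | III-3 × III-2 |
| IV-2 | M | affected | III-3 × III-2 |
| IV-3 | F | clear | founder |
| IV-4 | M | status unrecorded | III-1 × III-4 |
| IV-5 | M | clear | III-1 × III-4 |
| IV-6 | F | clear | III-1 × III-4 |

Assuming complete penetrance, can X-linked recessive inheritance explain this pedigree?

No

Under X-linked recessive, III-1 (clear, male) cannot arise from II-2 (clear) × II-3 (affected).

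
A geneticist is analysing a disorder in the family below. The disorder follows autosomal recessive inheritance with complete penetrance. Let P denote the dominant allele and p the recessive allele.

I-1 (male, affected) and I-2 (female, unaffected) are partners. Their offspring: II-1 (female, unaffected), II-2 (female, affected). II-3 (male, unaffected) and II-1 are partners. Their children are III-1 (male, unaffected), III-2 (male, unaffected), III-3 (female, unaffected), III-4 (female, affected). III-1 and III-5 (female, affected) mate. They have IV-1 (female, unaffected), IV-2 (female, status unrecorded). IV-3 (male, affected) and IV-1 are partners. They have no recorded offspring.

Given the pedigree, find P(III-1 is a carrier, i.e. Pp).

II-3 is unaffected so carries P and passed p to III-4 (pp), so II-3 is Pp.
II-1 is unaffected so carries P and received p from I-1 (pp), so II-1 is Pp.
Their cross gives offspring ratios 1/4 PP : 1/2 Pp : 1/4 pp. Conditioning on III-1 being unaffected, P(Pp) = 1/2 / 3/4 = 2/3 before taking III-1's own offspring into account.
III-5 is affected, so III-5 is pp.
Now use III-1's offspring. Probability of each recorded status — unaffected daughter IV-1: 1/2 if III-1 is Pp, 1 if PP. (IV-2: equally likely either way, so uninformative.)
Bayes: P(Pp) = 2/3·1/2 / (2/3·1/2 + 1/3·1) = 1/2.

1/2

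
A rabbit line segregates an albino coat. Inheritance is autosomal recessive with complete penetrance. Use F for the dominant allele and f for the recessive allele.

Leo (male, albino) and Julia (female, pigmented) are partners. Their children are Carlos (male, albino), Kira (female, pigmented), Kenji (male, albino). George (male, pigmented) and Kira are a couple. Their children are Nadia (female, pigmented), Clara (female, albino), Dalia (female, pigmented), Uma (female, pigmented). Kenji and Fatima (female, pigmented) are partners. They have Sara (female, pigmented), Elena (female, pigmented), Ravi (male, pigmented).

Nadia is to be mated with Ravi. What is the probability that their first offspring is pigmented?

George is pigmented so carries F and passed f to Clara (ff), so George is Ff.
Kira is pigmented so carries F and received f from Leo (ff), so Kira is Ff.
Nadia is a pigmented offspring of George (Ff) × Kira (Ff), whose cross gives 1/4 FF : 1/2 Ff : 1/4 ff; conditioning on being pigmented, Nadia is FF with probability 1/3, Ff with probability 2/3.
Ravi is pigmented so carries F and received f from Kenji (ff), so Ravi is Ff.
Summing over parental genotype combinations, P(offspring is pigmented) = 1/3·1 + 2/3·3/4 = 5/6.

5/6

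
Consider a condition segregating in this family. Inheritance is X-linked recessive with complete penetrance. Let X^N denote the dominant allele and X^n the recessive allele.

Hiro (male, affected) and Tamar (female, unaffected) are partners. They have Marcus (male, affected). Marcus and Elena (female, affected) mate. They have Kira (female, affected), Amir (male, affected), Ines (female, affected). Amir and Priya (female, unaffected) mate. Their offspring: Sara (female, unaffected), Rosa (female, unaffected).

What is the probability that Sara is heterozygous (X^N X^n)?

1

Sara is unaffected so carries N and received n from Amir (X^n Y), so Sara is X^N X^n, giving P(X^N X^n) = 1.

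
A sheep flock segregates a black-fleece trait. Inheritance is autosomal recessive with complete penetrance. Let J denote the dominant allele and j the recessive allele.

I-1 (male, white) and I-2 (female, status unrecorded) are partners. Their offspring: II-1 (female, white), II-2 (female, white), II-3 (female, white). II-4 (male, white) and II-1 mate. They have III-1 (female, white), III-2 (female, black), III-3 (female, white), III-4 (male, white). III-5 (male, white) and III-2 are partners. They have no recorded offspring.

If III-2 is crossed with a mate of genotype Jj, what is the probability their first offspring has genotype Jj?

1/2

III-2 is black, so III-2 is jj.
The cross gives 1/2 Jj : 1/2 jj, so P(offspring has genotype Jj) = 1/2.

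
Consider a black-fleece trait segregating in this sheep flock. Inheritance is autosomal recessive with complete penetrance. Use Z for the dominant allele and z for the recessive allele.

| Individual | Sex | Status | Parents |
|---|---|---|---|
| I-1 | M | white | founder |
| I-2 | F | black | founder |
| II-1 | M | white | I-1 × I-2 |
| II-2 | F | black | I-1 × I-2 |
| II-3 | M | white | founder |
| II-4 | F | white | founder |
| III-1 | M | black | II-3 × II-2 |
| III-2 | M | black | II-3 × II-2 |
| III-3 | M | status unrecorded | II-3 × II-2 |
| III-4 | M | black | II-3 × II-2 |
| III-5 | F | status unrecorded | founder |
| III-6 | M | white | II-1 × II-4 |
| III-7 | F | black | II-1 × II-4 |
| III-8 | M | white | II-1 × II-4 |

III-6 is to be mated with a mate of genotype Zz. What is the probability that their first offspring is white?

II-1 is white so carries Z and received z from I-2 (zz), so II-1 is Zz.
II-4 is white so carries Z and passed z to III-7 (zz), so II-4 is Zz.
III-6 is a white offspring of II-1 (Zz) × II-4 (Zz), whose cross gives 1/4 ZZ : 1/2 Zz : 1/4 zz; conditioning on being white, III-6 is ZZ with probability 1/3, Zz with probability 2/3.
Summing over parental genotype combinations, P(offspring is white) = 1/3·1 + 2/3·3/4 = 5/6.

5/6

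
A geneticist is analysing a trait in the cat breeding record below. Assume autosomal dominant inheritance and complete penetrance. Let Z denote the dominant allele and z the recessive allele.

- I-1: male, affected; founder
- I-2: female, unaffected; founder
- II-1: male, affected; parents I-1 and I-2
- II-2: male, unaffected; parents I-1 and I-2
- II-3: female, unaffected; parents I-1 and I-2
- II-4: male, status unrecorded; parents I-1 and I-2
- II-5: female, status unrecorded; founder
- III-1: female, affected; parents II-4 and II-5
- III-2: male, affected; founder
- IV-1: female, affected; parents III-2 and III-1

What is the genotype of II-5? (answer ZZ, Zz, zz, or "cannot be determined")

II-5's phenotype is unrecorded, and no parent or child forces a single allele at both positions; consistent genotype assignments exist with II-5 as ZZ or Zz or zz.

cannot be determined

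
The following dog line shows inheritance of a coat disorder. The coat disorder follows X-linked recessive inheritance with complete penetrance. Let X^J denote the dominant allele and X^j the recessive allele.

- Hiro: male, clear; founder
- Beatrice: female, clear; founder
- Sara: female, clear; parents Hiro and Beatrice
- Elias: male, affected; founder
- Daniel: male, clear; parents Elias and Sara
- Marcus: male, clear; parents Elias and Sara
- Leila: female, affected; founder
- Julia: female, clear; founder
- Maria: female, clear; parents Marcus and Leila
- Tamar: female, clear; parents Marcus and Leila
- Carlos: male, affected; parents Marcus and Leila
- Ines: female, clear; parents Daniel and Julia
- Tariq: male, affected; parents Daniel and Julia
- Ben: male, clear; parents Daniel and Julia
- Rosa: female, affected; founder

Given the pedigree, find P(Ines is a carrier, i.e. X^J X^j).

1/2

Daniel is clear, so Daniel is X^J Y.
Julia is clear so carries J and passed j to Tariq (X^j Y), so Julia is X^J X^j.
Their cross gives offspring ratios 1/2 X^J X^J : 1/2 X^J X^j. Conditioning on Ines being clear, P(X^J X^j) = 1/2 / 1 = 1/2.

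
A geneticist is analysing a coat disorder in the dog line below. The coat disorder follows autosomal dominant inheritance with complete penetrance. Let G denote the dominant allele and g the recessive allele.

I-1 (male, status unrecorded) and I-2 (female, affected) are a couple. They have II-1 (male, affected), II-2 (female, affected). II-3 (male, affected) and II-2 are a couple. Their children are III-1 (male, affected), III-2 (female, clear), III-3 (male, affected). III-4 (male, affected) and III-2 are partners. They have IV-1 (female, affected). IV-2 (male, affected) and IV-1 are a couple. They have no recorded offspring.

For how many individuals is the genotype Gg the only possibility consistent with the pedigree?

Obligate heterozygotes: II-2 is affected so carries G and passed g to III-2 (gg), so II-2 is Gg; II-3 is affected so carries G and passed g to III-2 (gg), so II-3 is Gg; IV-1 is affected so carries G and received g from III-2 (gg), so IV-1 is Gg.
Every other individual is either homozygous by phenotype or has at least one consistent homozygous assignment, so the count is 3.

3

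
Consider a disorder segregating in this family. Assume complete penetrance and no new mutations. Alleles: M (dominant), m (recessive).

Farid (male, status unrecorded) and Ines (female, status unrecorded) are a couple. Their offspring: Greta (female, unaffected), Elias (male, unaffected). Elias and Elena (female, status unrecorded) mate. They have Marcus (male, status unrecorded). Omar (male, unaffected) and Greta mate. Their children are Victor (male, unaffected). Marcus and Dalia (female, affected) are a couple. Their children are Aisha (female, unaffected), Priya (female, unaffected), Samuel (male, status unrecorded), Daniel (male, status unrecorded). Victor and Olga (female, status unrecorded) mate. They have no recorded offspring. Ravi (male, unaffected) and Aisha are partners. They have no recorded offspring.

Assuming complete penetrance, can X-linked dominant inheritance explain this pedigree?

A consistent assignment under X-linked dominant exists: Farid X^m Y, Ines X^M X^m, Greta X^m X^m, Elias X^m Y, Elena X^M X^m, Omar X^m Y, Marcus X^m Y, Dalia X^M X^m, Victor X^m Y, Olga X^M X^M, Aisha X^m X^m, Priya X^m X^m, Samuel X^M Y, Daniel X^M Y, Ravi X^m Y.
In this assignment every recorded phenotype matches its genotype and every non-founder's genotype is obtainable from its parents' genotypes, so the pedigree is consistent.

Yes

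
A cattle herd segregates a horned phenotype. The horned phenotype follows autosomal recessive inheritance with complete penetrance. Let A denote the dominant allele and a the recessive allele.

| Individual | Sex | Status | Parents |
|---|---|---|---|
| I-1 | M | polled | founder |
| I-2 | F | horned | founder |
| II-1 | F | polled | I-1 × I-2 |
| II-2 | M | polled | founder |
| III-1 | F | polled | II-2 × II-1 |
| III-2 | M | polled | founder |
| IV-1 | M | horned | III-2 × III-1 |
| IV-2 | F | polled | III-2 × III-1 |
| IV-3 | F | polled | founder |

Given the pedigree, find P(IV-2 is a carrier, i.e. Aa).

2/3

III-2 is polled so carries A and passed a to IV-1 (aa), so III-2 is Aa.
III-1 is polled so carries A and passed a to IV-1 (aa), so III-1 is Aa.
Their cross gives offspring ratios 1/4 AA : 1/2 Aa : 1/4 aa. Conditioning on IV-2 being polled, P(Aa) = 1/2 / 3/4 = 2/3.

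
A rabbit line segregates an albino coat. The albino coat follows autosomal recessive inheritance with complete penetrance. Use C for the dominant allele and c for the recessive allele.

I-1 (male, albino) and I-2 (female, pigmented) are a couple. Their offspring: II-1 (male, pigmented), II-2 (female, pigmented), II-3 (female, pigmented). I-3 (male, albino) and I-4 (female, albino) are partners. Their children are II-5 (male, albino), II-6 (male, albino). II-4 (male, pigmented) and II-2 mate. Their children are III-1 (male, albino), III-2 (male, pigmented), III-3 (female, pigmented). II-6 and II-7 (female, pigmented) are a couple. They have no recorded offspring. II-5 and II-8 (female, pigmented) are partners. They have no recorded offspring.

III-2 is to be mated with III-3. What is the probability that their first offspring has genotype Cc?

4/9

II-4 is pigmented so carries C and passed c to III-1 (cc), so II-4 is Cc.
II-2 is pigmented so carries C and received c from I-1 (cc), so II-2 is Cc.
III-2 is a pigmented offspring of II-4 (Cc) × II-2 (Cc), whose cross gives 1/4 CC : 1/2 Cc : 1/4 cc; conditioning on being pigmented, III-2 is CC with probability 1/3, Cc with probability 2/3.
III-3 is a pigmented offspring of II-4 (Cc) × II-2 (Cc), whose cross gives 1/4 CC : 1/2 Cc : 1/4 cc; conditioning on being pigmented, III-3 is CC with probability 1/3, Cc with probability 2/3.
Summing over parental genotype combinations, P(offspring has genotype Cc) = 2/9·1/2 + 2/9·1/2 + 4/9·1/2 = 4/9.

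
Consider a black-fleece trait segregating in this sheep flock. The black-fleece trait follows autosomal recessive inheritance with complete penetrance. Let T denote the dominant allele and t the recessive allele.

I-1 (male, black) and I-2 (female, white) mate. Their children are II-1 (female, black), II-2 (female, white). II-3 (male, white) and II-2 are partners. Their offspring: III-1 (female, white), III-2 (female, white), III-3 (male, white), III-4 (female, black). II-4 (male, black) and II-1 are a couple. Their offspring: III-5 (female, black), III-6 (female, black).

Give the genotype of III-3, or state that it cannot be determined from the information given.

III-3's phenotype allows TT or Tt, and no parent or child forces a single allele at both positions; consistent genotype assignments exist with III-3 as TT or Tt.

cannot be determined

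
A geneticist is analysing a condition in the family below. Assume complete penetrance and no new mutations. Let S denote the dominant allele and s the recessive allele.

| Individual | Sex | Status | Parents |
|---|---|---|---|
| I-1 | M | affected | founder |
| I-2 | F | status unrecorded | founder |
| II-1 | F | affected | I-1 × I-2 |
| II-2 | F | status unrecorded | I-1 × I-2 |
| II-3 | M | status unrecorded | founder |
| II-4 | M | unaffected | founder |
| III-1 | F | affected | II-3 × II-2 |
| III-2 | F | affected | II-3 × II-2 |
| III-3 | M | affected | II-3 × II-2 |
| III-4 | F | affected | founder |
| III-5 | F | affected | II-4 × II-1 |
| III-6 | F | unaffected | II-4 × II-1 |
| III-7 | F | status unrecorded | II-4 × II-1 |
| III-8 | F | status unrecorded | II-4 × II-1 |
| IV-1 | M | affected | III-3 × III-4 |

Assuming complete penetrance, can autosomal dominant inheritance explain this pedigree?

A consistent assignment under autosomal dominant exists: I-1 SS, I-2 Ss, II-1 Ss, II-2 SS, II-3 SS, II-4 ss, III-1 SS, III-2 SS, III-3 SS, III-4 SS, III-5 Ss, III-6 ss, III-7 Ss, III-8 Ss, IV-1 SS.
In this assignment every recorded phenotype matches its genotype and every non-founder's genotype is obtainable from its parents' genotypes, so the pedigree is consistent.

Yes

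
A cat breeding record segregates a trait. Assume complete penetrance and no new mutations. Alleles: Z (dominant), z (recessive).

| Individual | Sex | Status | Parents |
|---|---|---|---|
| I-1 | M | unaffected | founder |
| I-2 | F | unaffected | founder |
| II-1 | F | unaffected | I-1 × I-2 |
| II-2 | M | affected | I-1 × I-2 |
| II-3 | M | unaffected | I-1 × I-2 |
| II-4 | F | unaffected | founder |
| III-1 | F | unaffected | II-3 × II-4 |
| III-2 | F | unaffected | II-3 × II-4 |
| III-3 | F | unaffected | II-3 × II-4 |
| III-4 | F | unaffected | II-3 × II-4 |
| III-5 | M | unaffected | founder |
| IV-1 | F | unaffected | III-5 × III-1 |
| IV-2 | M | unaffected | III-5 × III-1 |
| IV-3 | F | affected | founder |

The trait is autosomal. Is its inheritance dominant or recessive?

I-1 and I-2 are both unaffected yet have an affected child II-2. Under dominance, an affected child requires at least one affected parent, so the trait cannot be dominant.

recessive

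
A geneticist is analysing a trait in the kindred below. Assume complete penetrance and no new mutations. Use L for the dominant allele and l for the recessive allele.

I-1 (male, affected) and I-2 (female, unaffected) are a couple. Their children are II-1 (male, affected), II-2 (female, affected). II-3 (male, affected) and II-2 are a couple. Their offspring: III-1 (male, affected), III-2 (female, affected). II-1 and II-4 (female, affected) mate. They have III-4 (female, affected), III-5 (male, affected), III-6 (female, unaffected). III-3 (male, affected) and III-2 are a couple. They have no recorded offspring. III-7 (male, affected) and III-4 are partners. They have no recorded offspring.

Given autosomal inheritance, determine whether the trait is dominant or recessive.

II-1 and II-4 are both affected yet have an unaffected child III-6. Under a recessive model two affected parents are homozygous and every child would be affected, so the trait cannot be recessive.

dominant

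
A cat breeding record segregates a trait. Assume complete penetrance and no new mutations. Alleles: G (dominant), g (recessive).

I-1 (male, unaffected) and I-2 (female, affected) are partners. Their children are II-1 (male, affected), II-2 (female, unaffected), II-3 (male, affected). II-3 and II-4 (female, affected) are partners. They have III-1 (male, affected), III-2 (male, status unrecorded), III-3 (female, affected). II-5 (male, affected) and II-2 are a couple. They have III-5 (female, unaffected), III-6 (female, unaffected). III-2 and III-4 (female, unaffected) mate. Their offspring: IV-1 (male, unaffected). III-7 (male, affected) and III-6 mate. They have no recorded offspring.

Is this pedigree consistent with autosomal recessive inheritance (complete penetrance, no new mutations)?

A consistent assignment under autosomal recessive exists: I-1 Gg, I-2 gg, II-1 gg, II-2 Gg, II-3 gg, II-4 gg, II-5 gg, III-1 gg, III-2 gg, III-3 gg, III-4 GG, III-5 Gg, III-6 Gg, III-7 gg, IV-1 Gg.
In this assignment every recorded phenotype matches its genotype and every non-founder's genotype is obtainable from its parents' genotypes, so the pedigree is consistent.

Yes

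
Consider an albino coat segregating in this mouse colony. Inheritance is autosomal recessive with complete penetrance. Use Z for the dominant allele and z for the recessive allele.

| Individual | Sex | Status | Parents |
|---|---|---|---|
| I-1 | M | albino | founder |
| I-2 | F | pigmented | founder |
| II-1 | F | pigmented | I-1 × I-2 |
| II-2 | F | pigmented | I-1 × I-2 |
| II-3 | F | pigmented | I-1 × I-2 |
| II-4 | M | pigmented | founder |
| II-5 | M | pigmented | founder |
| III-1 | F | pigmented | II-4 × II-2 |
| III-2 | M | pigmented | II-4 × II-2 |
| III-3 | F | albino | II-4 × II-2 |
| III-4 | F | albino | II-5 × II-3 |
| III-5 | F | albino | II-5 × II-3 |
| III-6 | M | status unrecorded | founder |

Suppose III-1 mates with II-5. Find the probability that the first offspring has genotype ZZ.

II-4 is pigmented so carries Z and passed z to III-3 (zz), so II-4 is Zz.
II-2 is pigmented so carries Z and received z from I-1 (zz), so II-2 is Zz.
III-1 is a pigmented offspring of II-4 (Zz) × II-2 (Zz), whose cross gives 1/4 ZZ : 1/2 Zz : 1/4 zz; conditioning on being pigmented, III-1 is ZZ with probability 1/3, Zz with probability 2/3.
II-5 is pigmented so carries Z and passed z to III-4 (zz), so II-5 is Zz.
Summing over parental genotype combinations, P(offspring has genotype ZZ) = 1/3·1/2 + 2/3·1/4 = 1/3.

1/3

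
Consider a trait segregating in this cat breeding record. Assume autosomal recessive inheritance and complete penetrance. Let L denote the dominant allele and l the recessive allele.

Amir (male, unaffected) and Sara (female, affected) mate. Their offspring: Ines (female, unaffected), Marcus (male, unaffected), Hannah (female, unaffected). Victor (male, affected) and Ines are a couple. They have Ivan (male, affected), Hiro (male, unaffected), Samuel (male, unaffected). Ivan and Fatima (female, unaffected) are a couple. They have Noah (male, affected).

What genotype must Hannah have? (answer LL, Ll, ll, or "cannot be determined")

Ll

From phenotype alone, Hannah is LL or Ll.
Hannah is unaffected so carries L and received l from Sara (ll), so Hannah is Ll.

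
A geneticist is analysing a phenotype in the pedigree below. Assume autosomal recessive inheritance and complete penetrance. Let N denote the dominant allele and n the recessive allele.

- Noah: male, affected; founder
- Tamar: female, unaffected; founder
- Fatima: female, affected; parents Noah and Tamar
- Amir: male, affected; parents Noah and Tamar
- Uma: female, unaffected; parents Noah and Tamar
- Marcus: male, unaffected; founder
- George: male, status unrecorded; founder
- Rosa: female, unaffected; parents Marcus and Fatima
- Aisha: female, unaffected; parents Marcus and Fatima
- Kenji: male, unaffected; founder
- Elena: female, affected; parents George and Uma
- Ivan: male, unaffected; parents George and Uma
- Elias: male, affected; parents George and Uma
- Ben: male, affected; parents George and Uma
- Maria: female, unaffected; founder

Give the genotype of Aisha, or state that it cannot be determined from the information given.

From phenotype alone, Aisha is NN or Nn.
Aisha is unaffected so carries N and received n from Fatima (nn), so Aisha is Nn.

Nn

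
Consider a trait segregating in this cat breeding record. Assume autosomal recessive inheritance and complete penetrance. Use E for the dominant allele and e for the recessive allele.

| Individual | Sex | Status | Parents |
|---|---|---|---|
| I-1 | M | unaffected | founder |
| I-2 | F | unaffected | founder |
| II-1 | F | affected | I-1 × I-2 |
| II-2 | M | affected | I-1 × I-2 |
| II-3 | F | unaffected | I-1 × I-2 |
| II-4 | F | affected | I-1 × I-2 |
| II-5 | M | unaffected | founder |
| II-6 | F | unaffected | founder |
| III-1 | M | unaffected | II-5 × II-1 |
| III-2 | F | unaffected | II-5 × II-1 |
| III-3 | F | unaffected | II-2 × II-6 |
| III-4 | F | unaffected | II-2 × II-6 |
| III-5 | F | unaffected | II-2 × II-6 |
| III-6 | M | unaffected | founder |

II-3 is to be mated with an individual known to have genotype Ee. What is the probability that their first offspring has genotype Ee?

I-1 is unaffected so carries E and passed e to II-1 (ee), so I-1 is Ee.
I-2 is unaffected so carries E and passed e to II-1 (ee), so I-2 is Ee.
II-3 is an unaffected offspring of I-1 (Ee) × I-2 (Ee), whose cross gives 1/4 EE : 1/2 Ee : 1/4 ee; conditioning on being unaffected, II-3 is EE with probability 1/3, Ee with probability 2/3.
Summing over parental genotype combinations, P(offspring has genotype Ee) = 1/3·1/2 + 2/3·1/2 = 1/2.

1/2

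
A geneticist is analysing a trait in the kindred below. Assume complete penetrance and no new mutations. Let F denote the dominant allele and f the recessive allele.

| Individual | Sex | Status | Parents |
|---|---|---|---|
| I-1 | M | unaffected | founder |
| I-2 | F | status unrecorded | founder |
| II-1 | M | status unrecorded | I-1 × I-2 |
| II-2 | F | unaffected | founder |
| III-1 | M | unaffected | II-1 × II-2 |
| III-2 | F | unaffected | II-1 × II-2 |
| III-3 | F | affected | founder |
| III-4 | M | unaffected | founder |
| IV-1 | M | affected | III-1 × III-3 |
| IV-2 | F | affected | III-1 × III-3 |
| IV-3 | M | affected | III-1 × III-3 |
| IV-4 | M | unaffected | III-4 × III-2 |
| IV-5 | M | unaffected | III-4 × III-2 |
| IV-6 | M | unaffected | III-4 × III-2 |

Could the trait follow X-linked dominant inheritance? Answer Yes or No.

A consistent assignment under X-linked dominant exists: I-1 X^f Y, I-2 X^F X^f, II-1 X^f Y, II-2 X^f X^f, III-1 X^f Y, III-2 X^f X^f, III-3 X^F X^F, III-4 X^f Y, IV-1 X^F Y, IV-2 X^F X^f, IV-3 X^F Y, IV-4 X^f Y, IV-5 X^f Y, IV-6 X^f Y.
In this assignment every recorded phenotype matches its genotype and every non-founder's genotype is obtainable from its parents' genotypes, so the pedigree is consistent.

Yes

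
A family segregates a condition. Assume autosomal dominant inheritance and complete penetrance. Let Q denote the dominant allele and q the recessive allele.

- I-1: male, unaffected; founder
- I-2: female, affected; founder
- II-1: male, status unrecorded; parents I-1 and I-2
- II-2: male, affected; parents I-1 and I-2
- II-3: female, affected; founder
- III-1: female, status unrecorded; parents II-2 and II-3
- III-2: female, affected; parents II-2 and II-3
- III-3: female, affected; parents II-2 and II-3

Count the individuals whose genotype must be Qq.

1

Obligate heterozygotes: II-2 is affected so carries Q and received q from I-1 (qq), so II-2 is Qq.
Every other individual is either homozygous by phenotype or has at least one consistent homozygous assignment, so the count is 1.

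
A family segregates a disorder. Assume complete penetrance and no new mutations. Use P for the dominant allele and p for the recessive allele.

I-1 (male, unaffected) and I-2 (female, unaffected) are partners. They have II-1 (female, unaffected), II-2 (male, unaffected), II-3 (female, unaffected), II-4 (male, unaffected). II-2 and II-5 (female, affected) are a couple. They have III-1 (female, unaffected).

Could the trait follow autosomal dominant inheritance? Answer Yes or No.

A consistent assignment under autosomal dominant exists: I-1 pp, I-2 pp, II-1 pp, II-2 pp, II-3 pp, II-4 pp, II-5 Pp, III-1 pp.
In this assignment every recorded phenotype matches its genotype and every non-founder's genotype is obtainable from its parents' genotypes, so the pedigree is consistent.

Yes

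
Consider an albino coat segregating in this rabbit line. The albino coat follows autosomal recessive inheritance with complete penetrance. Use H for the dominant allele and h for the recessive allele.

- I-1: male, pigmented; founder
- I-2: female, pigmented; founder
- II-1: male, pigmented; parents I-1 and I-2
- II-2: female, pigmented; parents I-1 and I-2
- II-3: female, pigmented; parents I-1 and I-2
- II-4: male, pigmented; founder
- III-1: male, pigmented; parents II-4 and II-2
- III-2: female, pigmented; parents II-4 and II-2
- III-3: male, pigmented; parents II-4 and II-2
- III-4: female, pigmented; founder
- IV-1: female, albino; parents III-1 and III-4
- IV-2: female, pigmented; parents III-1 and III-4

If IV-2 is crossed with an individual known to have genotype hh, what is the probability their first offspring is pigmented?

2/3

III-1 is pigmented so carries H and passed h to IV-1 (hh), so III-1 is Hh.
III-4 is pigmented so carries H and passed h to IV-1 (hh), so III-4 is Hh.
IV-2 is a pigmented offspring of III-1 (Hh) × III-4 (Hh), whose cross gives 1/4 HH : 1/2 Hh : 1/4 hh; conditioning on being pigmented, IV-2 is HH with probability 1/3, Hh with probability 2/3.
Summing over parental genotype combinations, P(offspring is pigmented) = 1/3·1 + 2/3·1/2 = 2/3.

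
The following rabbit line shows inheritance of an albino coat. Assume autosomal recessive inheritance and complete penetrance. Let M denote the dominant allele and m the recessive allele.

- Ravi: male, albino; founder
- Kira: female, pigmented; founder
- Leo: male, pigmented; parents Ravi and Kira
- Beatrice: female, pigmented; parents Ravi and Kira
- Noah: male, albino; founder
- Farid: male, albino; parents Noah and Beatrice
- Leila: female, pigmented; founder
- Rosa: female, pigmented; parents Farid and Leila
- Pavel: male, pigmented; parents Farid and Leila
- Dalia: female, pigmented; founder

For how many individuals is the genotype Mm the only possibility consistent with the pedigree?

4

Obligate heterozygotes: Leo is pigmented so carries M and received m from Ravi (mm), so Leo is Mm; Beatrice is pigmented so carries M and received m from Ravi (mm), so Beatrice is Mm; Rosa is pigmented so carries M and received m from Farid (mm), so Rosa is Mm; Pavel is pigmented so carries M and received m from Farid (mm), so Pavel is Mm.
Every other individual is either homozygous by phenotype or has at least one consistent homozygous assignment, so the count is 4.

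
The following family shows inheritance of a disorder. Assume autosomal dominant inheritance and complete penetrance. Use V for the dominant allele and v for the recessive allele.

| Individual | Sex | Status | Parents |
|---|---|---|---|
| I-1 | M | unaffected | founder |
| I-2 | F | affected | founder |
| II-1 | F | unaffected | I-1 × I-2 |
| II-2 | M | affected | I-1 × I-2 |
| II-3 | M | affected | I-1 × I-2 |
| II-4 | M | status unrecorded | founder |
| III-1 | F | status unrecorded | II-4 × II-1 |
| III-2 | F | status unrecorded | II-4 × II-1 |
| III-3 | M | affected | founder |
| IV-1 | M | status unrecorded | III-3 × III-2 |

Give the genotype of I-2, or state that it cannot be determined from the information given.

From phenotype alone, I-2 is VV or Vv.
I-2 is affected so carries V and passed v to II-1 (vv), so I-2 is Vv.

Vv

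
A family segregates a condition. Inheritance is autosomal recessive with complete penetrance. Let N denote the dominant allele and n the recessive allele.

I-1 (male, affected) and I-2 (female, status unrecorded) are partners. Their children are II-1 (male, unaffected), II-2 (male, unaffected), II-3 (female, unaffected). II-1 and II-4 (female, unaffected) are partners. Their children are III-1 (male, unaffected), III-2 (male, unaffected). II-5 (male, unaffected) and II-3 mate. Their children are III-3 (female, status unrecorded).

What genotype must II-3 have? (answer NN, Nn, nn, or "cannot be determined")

Nn

From phenotype alone, II-3 is NN or Nn.
II-3 is unaffected so carries N and received n from I-1 (nn), so II-3 is Nn.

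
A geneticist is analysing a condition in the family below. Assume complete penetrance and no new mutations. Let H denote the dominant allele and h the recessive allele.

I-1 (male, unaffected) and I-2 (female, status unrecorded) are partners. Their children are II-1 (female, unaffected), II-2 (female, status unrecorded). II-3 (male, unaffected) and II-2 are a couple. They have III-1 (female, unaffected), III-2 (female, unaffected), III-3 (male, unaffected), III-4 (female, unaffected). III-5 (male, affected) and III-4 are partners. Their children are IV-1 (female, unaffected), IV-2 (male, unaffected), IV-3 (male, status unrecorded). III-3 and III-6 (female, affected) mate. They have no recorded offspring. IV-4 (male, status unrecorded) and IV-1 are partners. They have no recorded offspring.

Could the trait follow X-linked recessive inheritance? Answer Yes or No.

Yes

A consistent assignment under X-linked recessive exists: I-1 X^H Y, I-2 X^H X^H, II-1 X^H X^H, II-2 X^H X^H, II-3 X^H Y, III-1 X^H X^H, III-2 X^H X^H, III-3 X^H Y, III-4 X^H X^H, III-5 X^h Y, III-6 X^h X^h, IV-1 X^H X^h, IV-2 X^H Y, IV-3 X^H Y, IV-4 X^H Y.
In this assignment every recorded phenotype matches its genotype and every non-founder's genotype is obtainable from its parents' genotypes, so the pedigree is consistent.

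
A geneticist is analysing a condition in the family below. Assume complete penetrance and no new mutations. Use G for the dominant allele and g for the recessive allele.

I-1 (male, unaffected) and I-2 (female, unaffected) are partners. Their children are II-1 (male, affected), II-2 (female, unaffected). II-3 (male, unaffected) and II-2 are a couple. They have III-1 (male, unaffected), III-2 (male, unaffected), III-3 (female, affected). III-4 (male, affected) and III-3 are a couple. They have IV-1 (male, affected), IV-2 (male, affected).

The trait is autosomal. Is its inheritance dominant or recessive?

recessive

I-1 and I-2 are both unaffected yet have an affected child II-1. Under dominance, an affected child requires at least one affected parent, so the trait cannot be dominant.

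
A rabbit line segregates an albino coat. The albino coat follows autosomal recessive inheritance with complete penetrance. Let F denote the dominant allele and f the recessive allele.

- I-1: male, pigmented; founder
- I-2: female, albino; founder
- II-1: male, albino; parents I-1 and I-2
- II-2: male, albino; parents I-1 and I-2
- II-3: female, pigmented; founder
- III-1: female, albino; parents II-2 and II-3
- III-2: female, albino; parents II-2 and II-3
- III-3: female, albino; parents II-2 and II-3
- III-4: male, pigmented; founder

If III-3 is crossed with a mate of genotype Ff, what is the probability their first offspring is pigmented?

1/2

III-3 is albino, so III-3 is ff.
The cross gives 1/2 Ff : 1/2 ff, so P(offspring is pigmented) = 1/2.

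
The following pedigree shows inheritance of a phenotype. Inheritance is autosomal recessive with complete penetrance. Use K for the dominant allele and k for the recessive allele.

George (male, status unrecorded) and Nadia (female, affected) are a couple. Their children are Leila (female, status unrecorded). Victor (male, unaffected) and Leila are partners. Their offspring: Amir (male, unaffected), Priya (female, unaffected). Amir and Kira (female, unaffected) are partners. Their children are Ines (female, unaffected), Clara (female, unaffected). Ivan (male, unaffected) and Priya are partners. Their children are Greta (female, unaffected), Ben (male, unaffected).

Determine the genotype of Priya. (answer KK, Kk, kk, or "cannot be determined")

Priya's phenotype allows KK or Kk, and no parent or child forces a single allele at both positions; consistent genotype assignments exist with Priya as KK or Kk.

cannot be determined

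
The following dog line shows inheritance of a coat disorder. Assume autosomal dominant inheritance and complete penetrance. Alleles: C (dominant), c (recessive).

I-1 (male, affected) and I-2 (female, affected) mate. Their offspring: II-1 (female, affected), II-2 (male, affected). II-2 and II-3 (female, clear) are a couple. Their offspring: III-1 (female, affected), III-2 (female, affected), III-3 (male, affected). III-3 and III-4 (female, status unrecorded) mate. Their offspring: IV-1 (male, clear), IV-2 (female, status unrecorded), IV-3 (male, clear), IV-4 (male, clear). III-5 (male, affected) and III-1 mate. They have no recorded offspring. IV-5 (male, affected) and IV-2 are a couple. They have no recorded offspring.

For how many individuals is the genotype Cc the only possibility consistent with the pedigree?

3

Obligate heterozygotes: III-1 is affected so carries C and received c from II-3 (cc), so III-1 is Cc; III-2 is affected so carries C and received c from II-3 (cc), so III-2 is Cc; III-3 is affected so carries C and received c from II-3 (cc), so III-3 is Cc.
Every other individual is either homozygous by phenotype or has at least one consistent homozygous assignment, so the count is 3.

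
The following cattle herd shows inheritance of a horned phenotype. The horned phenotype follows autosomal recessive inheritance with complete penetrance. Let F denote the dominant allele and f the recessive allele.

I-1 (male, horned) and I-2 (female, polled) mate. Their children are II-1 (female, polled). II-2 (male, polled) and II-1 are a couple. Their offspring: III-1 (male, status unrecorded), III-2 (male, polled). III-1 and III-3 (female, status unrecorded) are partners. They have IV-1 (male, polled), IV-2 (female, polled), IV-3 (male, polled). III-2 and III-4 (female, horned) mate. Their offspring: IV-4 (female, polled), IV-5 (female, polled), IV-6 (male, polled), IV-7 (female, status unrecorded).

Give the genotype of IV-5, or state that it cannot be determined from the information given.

Ff

From phenotype alone, IV-5 is FF or Ff.
IV-5 is polled so carries F and received f from III-4 (ff), so IV-5 is Ff.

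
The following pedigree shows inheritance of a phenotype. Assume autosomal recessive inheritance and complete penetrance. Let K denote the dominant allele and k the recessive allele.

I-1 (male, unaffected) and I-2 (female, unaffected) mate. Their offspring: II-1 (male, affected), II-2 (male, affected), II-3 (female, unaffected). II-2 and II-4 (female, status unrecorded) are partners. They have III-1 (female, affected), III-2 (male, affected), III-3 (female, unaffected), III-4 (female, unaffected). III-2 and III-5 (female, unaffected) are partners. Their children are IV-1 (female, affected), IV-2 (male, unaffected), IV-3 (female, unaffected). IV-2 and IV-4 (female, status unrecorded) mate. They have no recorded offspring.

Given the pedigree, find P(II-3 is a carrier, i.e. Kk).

2/3

I-1 is unaffected so carries K and passed k to II-1 (kk), so I-1 is Kk.
I-2 is unaffected so carries K and passed k to II-1 (kk), so I-2 is Kk.
Their cross gives offspring ratios 1/4 KK : 1/2 Kk : 1/4 kk. Conditioning on II-3 being unaffected, P(Kk) = 1/2 / 3/4 = 2/3.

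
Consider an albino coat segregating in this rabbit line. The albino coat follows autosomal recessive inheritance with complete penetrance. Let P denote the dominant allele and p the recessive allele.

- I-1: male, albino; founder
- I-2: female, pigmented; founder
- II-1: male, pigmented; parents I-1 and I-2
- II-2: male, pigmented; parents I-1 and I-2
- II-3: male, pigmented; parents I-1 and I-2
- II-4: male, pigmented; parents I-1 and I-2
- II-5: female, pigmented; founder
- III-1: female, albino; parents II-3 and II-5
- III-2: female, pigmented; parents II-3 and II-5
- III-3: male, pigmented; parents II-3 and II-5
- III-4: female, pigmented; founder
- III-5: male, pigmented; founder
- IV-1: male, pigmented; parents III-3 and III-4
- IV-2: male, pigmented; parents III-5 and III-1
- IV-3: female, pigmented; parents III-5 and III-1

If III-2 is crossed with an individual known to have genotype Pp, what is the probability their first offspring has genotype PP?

1/3

II-3 is pigmented so carries P and received p from I-1 (pp), so II-3 is Pp.
II-5 is pigmented so carries P and passed p to III-1 (pp), so II-5 is Pp.
III-2 is a pigmented offspring of II-3 (Pp) × II-5 (Pp), whose cross gives 1/4 PP : 1/2 Pp : 1/4 pp; conditioning on being pigmented, III-2 is PP with probability 1/3, Pp with probability 2/3.
Summing over parental genotype combinations, P(offspring has genotype PP) = 1/3·1/2 + 2/3·1/4 = 1/3.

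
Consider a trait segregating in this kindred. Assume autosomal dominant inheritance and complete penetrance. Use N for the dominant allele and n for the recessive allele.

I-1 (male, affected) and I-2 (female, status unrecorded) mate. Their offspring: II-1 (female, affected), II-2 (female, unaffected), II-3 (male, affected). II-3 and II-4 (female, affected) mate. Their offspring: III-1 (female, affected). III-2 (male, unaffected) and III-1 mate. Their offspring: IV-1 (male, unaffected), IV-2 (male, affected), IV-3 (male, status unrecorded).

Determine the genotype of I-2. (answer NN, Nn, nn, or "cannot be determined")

cannot be determined

I-2's phenotype is unrecorded, and no parent or child forces a single allele at both positions; consistent genotype assignments exist with I-2 as Nn or nn.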